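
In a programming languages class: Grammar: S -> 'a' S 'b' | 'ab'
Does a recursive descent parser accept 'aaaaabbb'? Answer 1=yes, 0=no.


Grammar accepts strings of the form a^n b^n (n >= 1)
Word: 'aaaaabbb'
Counting: 5 a's and 3 b's
Check: 5 == 3? No
Mismatch: a-count != b-count
Rejected

0


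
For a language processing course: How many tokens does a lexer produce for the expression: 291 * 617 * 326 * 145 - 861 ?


Scanning '291 * 617 * 326 * 145 - 861'
Token 1: '291' -> integer_literal
Token 2: '*' -> operator
Token 3: '617' -> integer_literal
Token 4: '*' -> operator
Token 5: '326' -> integer_literal
Token 6: '*' -> operator
Token 7: '145' -> integer_literal
Token 8: '-' -> operator
Token 9: '861' -> integer_literal
Total tokens: 9

9


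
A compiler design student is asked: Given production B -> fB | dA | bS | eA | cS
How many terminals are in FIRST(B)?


Production: B -> fB | dA | bS | eA | cS
Examining each alternative for leading terminals:
  B -> fB : first terminal = 'f'
  B -> dA : first terminal = 'd'
  B -> bS : first terminal = 'b'
  B -> eA : first terminal = 'e'
  B -> cS : first terminal = 'c'
FIRST(B) = {b, c, d, e, f}
Count: 5

5


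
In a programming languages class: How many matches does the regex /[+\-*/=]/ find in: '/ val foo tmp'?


Pattern: /[+\-*/=]/ (operators)
Input: '/ val foo tmp'
Scanning for matches:
  Match 1: '/'
Total matches: 1

1


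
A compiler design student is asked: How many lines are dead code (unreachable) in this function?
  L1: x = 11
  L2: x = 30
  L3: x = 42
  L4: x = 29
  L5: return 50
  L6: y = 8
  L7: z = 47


Analyzing control flow:
  L1: reachable (before return)
  L2: reachable (before return)
  L3: reachable (before return)
  L4: reachable (before return)
  L5: reachable (return statement)
  L6: DEAD (after return at L5)
  L7: DEAD (after return at L5)
Return at L5, total lines = 7
Dead lines: L6 through L7
Count: 2

2


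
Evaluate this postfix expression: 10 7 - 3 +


Processing tokens left to right:
Push 10, Push 7
Pop 10 and 7, compute 10 - 7 = 3, push 3
Push 3
Pop 3 and 3, compute 3 + 3 = 6, push 6
Stack result: 6

6


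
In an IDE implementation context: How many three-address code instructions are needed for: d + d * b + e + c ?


Expression: d + d * b + e + c
Generating three-address code (respecting * over +/- precedence):
  Instruction 1: t1 = d * b
  Instruction 2: t2 = d + t1
  Instruction 3: t3 = t2 + e
  Instruction 4: t4 = t3 + c
Total instructions: 4

4


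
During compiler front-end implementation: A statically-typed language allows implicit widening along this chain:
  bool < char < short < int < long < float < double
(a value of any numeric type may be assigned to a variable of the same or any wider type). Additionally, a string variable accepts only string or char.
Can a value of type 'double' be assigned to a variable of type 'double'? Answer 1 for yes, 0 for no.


Target variable type: double
Source value type: double
Numeric ranks: double=6, double=6
Widening allowed iff rank(source) <= rank(target): 6 <= 6? Yes
Result: 1

1


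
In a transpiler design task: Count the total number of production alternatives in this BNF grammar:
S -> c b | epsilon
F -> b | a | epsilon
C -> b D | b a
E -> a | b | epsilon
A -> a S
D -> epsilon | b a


Counting alternatives per rule:
  S: 2 alternative(s)
  F: 3 alternative(s)
  C: 2 alternative(s)
  E: 3 alternative(s)
  A: 1 alternative(s)
  D: 2 alternative(s)
Sum: 2 + 3 + 2 + 3 + 1 + 2 = 13

13


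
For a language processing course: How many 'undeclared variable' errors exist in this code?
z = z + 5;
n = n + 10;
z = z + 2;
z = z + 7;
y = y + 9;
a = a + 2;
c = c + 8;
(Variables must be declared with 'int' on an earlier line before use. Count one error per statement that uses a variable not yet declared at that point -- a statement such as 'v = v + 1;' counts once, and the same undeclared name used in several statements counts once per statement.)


Scanning code line by line:
  Line 1: use 'z' -> ERROR (undeclared)
  Line 2: use 'n' -> ERROR (undeclared)
  Line 3: use 'z' -> ERROR (undeclared)
  Line 4: use 'z' -> ERROR (undeclared)
  Line 5: use 'y' -> ERROR (undeclared)
  Line 6: use 'a' -> ERROR (undeclared)
  Line 7: use 'c' -> ERROR (undeclared)
Total undeclared variable errors: 7

7


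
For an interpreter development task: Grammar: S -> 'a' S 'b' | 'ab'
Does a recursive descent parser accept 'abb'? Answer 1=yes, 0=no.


Grammar accepts strings of the form a^n b^n (n >= 1)
Word: 'abb'
Counting: 1 a's and 2 b's
Check: 1 == 2? No
Mismatch: a-count != b-count
Rejected

0


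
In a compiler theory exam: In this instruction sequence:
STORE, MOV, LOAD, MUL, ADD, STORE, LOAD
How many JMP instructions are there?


Scanning instruction sequence for JMP:
  Position 1: STORE
  Position 2: MOV
  Position 3: LOAD
  Position 4: MUL
  Position 5: ADD
  Position 6: STORE
  Position 7: LOAD
Matches at positions: []
Total JMP count: 0

0


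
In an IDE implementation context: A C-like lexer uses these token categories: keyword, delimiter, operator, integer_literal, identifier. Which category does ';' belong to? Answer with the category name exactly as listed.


Token: ';'
Checking categories:
  identifier: no
  integer_literal: no
  operator: no
  keyword: no
  delimiter: YES
Category: delimiter

delimiter


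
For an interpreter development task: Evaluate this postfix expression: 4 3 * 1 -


Processing tokens left to right:
Push 4, Push 3
Pop 4 and 3, compute 4 * 3 = 12, push 12
Push 1
Pop 12 and 1, compute 12 - 1 = 11, push 11
Stack result: 11

11


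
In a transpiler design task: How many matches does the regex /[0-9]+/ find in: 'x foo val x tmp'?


Pattern: /[0-9]+/ (int literals)
Input: 'x foo val x tmp'
Scanning for matches:
Total matches: 0

0


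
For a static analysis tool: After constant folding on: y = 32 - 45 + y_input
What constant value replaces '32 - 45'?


Identifying constant sub-expression:
  Original: y = 32 - 45 + y_input
  32 and 45 are both compile-time constants
  Evaluating: 32 - 45 = -13
  After folding: y = -13 + y_input

-13


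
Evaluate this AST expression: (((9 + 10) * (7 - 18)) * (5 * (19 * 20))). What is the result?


Expression: (((9 + 10) * (7 - 18)) * (5 * (19 * 20)))
Evaluating step by step:
  9 + 10 = 19
  7 - 18 = -11
  19 * -11 = -209
  19 * 20 = 380
  5 * 380 = 1900
  -209 * 1900 = -397100
Result: -397100

-397100


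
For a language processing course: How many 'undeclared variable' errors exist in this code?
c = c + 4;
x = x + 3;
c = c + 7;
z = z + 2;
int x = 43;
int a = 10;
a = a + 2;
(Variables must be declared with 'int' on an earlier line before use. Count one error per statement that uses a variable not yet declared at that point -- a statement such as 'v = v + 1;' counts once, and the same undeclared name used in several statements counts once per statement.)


Scanning code line by line:
  Line 1: use 'c' -> ERROR (undeclared)
  Line 2: use 'x' -> ERROR (undeclared)
  Line 3: use 'c' -> ERROR (undeclared)
  Line 4: use 'z' -> ERROR (undeclared)
  Line 5: declare 'x' -> declared = ['x']
  Line 6: declare 'a' -> declared = ['a', 'x']
  Line 7: use 'a' -> OK (declared)
Total undeclared variable errors: 4

4


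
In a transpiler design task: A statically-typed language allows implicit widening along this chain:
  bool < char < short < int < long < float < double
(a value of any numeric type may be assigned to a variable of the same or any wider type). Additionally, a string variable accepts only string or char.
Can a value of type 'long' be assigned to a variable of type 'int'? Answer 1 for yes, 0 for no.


Target variable type: int
Source value type: long
Numeric ranks: long=4, int=3
Widening allowed iff rank(source) <= rank(target): 4 <= 3? No
Result: 0

0


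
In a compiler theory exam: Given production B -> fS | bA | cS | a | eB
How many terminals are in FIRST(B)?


Production: B -> fS | bA | cS | a | eB
Examining each alternative for leading terminals:
  B -> fS : first terminal = 'f'
  B -> bA : first terminal = 'b'
  B -> cS : first terminal = 'c'
  B -> a : first terminal = 'a'
  B -> eB : first terminal = 'e'
FIRST(B) = {a, b, c, e, f}
Count: 5

5


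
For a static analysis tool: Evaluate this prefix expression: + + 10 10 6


Parsing prefix expression: + + 10 10 6
Step 1: Innermost operation '+ 10 10'
  10 + 10 = 20
Step 2: Outer operation '+ [20] 6'
  20 + 6 = 26

26


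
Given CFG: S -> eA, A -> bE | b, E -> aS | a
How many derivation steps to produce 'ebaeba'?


Grammar: S -> eA, A -> bE | b, E -> aS | a
Deriving 'ebaeba':
Step 1: S -> eA => eA
Step 2: A -> bE => ebE
Step 3: E -> aS => ebaS
Step 4: S -> eA => ebaeA
Step 5: A -> bE => ebaebE
Step 6: E -> a => ebaeba
Total derivation steps: 6

6


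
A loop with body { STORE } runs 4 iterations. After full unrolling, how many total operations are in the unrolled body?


Loop body operations: STORE (1 op per iteration)
Unrolling 4 iterations:
  Iteration 1: STORE (1 ops)
  Iteration 2: STORE (1 ops)
  Iteration 3: STORE (1 ops)
  Iteration 4: STORE (1 ops)
Total: 4 iterations * 1 ops/iter = 4 operations

4


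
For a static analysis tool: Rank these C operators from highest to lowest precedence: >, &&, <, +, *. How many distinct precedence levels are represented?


Looking up precedence for each operator:
  > -> precedence 4
  && -> precedence 2
  < -> precedence 4
  + -> precedence 5
  * -> precedence 6
Sorted highest to lowest: *, +, >, <, &&
Distinct precedence values: [6, 5, 4, 2]
Number of distinct levels: 4

4


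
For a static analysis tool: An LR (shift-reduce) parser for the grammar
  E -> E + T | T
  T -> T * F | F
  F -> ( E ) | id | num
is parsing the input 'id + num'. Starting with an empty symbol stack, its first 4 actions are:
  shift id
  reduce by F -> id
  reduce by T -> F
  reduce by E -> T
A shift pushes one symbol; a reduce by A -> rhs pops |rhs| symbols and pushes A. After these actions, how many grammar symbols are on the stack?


Tracking the symbol stack through each action:
  Action 1: shift 'id' : push -> stack = [id] (size 1)
  Action 2: reduce by F -> id : pop 1, push F -> stack = [F] (size 1)
  Action 3: reduce by T -> F : pop 1, push T -> stack = [T] (size 1)
  Action 4: reduce by E -> T : pop 1, push E -> stack = [E] (size 1)
Final stack size: 1

1


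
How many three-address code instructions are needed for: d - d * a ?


Expression: d - d * a
Generating three-address code (respecting * over +/- precedence):
  Instruction 1: t1 = d * a
  Instruction 2: t2 = d - t1
Total instructions: 2

2


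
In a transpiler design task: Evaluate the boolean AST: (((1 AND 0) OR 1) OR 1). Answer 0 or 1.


Step 1: Evaluate inner node
  1 AND 0 = 0
Step 2: Evaluate next node
  0 OR 1 = 1
Step 3: Evaluate root node
  1 OR 1 = 1

1


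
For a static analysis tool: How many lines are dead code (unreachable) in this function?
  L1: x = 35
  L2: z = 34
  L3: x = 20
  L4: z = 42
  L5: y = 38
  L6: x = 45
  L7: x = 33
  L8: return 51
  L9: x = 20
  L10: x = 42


Analyzing control flow:
  L1: reachable (before return)
  L2: reachable (before return)
  L3: reachable (before return)
  L4: reachable (before return)
  L5: reachable (before return)
  L6: reachable (before return)
  L7: reachable (before return)
  L8: reachable (return statement)
  L9: DEAD (after return at L8)
  L10: DEAD (after return at L8)
Return at L8, total lines = 10
Dead lines: L9 through L10
Count: 2

2


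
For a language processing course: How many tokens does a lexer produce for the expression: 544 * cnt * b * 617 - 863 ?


Scanning '544 * cnt * b * 617 - 863'
Token 1: '544' -> integer_literal
Token 2: '*' -> operator
Token 3: 'cnt' -> identifier
Token 4: '*' -> operator
Token 5: 'b' -> identifier
Token 6: '*' -> operator
Token 7: '617' -> integer_literal
Token 8: '-' -> operator
Token 9: '863' -> integer_literal
Total tokens: 9

9


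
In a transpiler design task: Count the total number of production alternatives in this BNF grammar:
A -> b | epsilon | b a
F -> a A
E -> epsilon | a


Counting alternatives per rule:
  A: 3 alternative(s)
  F: 1 alternative(s)
  E: 2 alternative(s)
Sum: 3 + 1 + 2 = 6

6


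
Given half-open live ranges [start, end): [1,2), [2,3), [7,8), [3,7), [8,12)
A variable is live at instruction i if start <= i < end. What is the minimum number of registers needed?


Live ranges:
  Var0: [1, 2)
  Var1: [2, 3)
  Var2: [7, 8)
  Var3: [3, 7)
  Var4: [8, 12)
Sweep-line events (position, delta, active):
  pos=1 start -> active=1
  pos=2 end -> active=0
  pos=2 start -> active=1
  pos=3 end -> active=0
  pos=3 start -> active=1
  pos=7 end -> active=0
  pos=7 start -> active=1
  pos=8 end -> active=0
  pos=8 start -> active=1
  pos=12 end -> active=0
Maximum simultaneous active: 1
Minimum registers needed: 1

1


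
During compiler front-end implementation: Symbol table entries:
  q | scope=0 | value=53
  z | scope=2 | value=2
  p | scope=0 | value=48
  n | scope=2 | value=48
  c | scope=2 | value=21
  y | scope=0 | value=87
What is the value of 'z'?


Searching symbol table for 'z':
  q | scope=0 | value=53
  z | scope=2 | value=2 <- MATCH
  p | scope=0 | value=48
  n | scope=2 | value=48
  c | scope=2 | value=21
  y | scope=0 | value=87
Found 'z' at scope 2 with value 2

2


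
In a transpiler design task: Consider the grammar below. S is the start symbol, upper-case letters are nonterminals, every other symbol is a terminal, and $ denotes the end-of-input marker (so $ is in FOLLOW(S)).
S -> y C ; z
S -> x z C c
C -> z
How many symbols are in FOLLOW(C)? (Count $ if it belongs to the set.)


S is the start symbol and does not occur in any rule body, so FOLLOW(S) = {$}.
Examining every occurrence of C in a rule body:
  S -> y C ; z : C is followed by terminal ';' -> add ';'
  S -> x z C c : C is followed by terminal 'c' -> add 'c'
  C -> z : C does not occur in the body -> contributes nothing
FOLLOW(C) = {;, c}
Count: 2

2


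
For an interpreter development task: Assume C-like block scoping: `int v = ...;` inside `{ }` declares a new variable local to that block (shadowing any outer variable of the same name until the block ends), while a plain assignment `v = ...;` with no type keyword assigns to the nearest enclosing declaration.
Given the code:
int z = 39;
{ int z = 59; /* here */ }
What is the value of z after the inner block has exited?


Analyzing scoping rules:
Outer scope: declares z = 39
Inner block: 'int z = 59;' declares a NEW z that shadows the outer one
When the block exits the inner z goes out of scope; the outer z was never modified -> 39
Result: 39

39


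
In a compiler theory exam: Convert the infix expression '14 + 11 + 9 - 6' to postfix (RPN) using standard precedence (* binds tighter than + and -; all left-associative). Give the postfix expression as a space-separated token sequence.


Applying the shunting-yard algorithm:
  Operand 14 -> output
  Push '+' onto operator stack -> op-stack: [+]
  Operand 11 -> output
  See '+' (prec 1); top '+' (prec 1) >= it -> pop '+' to output
  Push '+' onto operator stack -> op-stack: [+]
  Operand 9 -> output
  See '-' (prec 1); top '+' (prec 1) >= it -> pop '+' to output
  Push '-' onto operator stack -> op-stack: [-]
  Operand 6 -> output
  End of input: pop '-' to output
Postfix result: 14 11 + 9 + 6 -

14 11 + 9 + 6 -


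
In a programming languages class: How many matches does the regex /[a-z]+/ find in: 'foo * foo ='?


Pattern: /[a-z]+/ (identifiers)
Input: 'foo * foo ='
Scanning for matches:
  Match 1: 'foo'
  Match 2: 'foo'
Total matches: 2

2


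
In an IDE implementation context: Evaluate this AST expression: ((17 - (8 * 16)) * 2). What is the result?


Expression: ((17 - (8 * 16)) * 2)
Evaluating step by step:
  8 * 16 = 128
  17 - 128 = -111
  -111 * 2 = -222
Result: -222

-222


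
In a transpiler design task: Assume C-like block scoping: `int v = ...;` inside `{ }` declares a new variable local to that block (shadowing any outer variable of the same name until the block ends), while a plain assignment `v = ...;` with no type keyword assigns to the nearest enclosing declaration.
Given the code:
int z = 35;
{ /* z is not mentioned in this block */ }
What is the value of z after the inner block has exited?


Analyzing scoping rules:
Outer scope: declares z = 35
Inner block: z is neither redeclared nor assigned -> unchanged
After the block -> 35
Result: 35

35


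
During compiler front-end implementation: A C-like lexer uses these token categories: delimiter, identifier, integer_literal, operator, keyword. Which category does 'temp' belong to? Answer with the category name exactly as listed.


Token: 'temp'
Checking categories:
  identifier: YES
  integer_literal: no
  operator: no
  keyword: no
  delimiter: no
Category: identifier

identifier


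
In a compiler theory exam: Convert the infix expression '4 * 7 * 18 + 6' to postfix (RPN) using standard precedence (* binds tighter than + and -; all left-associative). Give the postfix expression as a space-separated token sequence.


Applying the shunting-yard algorithm:
  Operand 4 -> output
  Push '*' onto operator stack -> op-stack: [*]
  Operand 7 -> output
  See '*' (prec 2); top '*' (prec 2) >= it -> pop '*' to output
  Push '*' onto operator stack -> op-stack: [*]
  Operand 18 -> output
  See '+' (prec 1); top '*' (prec 2) >= it -> pop '*' to output
  Push '+' onto operator stack -> op-stack: [+]
  Operand 6 -> output
  End of input: pop '+' to output
Postfix result: 4 7 * 18 * 6 +

4 7 * 18 * 6 +


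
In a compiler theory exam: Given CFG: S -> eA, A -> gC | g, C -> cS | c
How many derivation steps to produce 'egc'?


Grammar: S -> eA, A -> gC | g, C -> cS | c
Deriving 'egc':
Step 1: S -> eA => eA
Step 2: A -> gC => egC
Step 3: C -> c => egc
Total derivation steps: 3

3


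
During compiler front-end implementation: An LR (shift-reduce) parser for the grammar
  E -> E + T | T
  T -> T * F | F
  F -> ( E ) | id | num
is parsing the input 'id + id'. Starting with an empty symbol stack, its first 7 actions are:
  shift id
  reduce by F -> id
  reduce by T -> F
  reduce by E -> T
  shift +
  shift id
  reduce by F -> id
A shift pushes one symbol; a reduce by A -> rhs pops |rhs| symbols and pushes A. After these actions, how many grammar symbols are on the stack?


Tracking the symbol stack through each action:
  Action 1: shift 'id' : push -> stack = [id] (size 1)
  Action 2: reduce by F -> id : pop 1, push F -> stack = [F] (size 1)
  Action 3: reduce by T -> F : pop 1, push T -> stack = [T] (size 1)
  Action 4: reduce by E -> T : pop 1, push E -> stack = [E] (size 1)
  Action 5: shift '+' : push -> stack = [E, +] (size 2)
  Action 6: shift 'id' : push -> stack = [E, +, id] (size 3)
  Action 7: reduce by F -> id : pop 1, push F -> stack = [E, +, F] (size 3)
Final stack size: 3

3


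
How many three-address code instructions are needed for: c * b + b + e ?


Expression: c * b + b + e
Generating three-address code (respecting * over +/- precedence):
  Instruction 1: t1 = c * b
  Instruction 2: t2 = t1 + b
  Instruction 3: t3 = t2 + e
Total instructions: 3

3


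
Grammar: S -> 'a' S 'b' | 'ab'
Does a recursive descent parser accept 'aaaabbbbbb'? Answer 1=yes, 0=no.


Grammar accepts strings of the form a^n b^n (n >= 1)
Word: 'aaaabbbbbb'
Counting: 4 a's and 6 b's
Check: 4 == 6? No
Mismatch: a-count != b-count
Rejected

0


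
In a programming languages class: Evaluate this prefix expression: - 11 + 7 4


Parsing prefix expression: - 11 + 7 4
Step 1: Innermost operation '+ 7 4'
  7 + 4 = 11
Step 2: Outer operation '- 11 [11]'
  11 - 11 = 0

0


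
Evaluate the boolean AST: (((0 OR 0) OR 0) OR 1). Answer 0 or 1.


Step 1: Evaluate inner node
  0 OR 0 = 0
Step 2: Evaluate next node
  0 OR 0 = 0
Step 3: Evaluate root node
  0 OR 1 = 1

1


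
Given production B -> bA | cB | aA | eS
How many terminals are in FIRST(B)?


Production: B -> bA | cB | aA | eS
Examining each alternative for leading terminals:
  B -> bA : first terminal = 'b'
  B -> cB : first terminal = 'c'
  B -> aA : first terminal = 'a'
  B -> eS : first terminal = 'e'
FIRST(B) = {a, b, c, e}
Count: 4

4


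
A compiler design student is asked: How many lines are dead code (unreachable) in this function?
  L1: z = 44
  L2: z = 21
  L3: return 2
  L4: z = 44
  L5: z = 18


Analyzing control flow:
  L1: reachable (before return)
  L2: reachable (before return)
  L3: reachable (return statement)
  L4: DEAD (after return at L3)
  L5: DEAD (after return at L3)
Return at L3, total lines = 5
Dead lines: L4 through L5
Count: 2

2


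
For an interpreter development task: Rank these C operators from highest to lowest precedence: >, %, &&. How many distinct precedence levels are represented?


Looking up precedence for each operator:
  > -> precedence 4
  % -> precedence 6
  && -> precedence 2
Sorted highest to lowest: %, >, &&
Distinct precedence values: [6, 4, 2]
Number of distinct levels: 3

3


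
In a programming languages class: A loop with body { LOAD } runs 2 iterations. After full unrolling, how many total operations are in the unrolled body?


Loop body operations: LOAD (1 op per iteration)
Unrolling 2 iterations:
  Iteration 1: LOAD (1 ops)
  Iteration 2: LOAD (1 ops)
Total: 2 iterations * 1 ops/iter = 2 operations

2


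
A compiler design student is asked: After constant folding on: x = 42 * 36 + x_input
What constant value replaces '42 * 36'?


Identifying constant sub-expression:
  Original: x = 42 * 36 + x_input
  42 and 36 are both compile-time constants
  Evaluating: 42 * 36 = 1512
  After folding: x = 1512 + x_input

1512


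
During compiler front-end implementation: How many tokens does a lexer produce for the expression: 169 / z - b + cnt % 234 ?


Scanning '169 / z - b + cnt % 234'
Token 1: '169' -> integer_literal
Token 2: '/' -> operator
Token 3: 'z' -> identifier
Token 4: '-' -> operator
Token 5: 'b' -> identifier
Token 6: '+' -> operator
Token 7: 'cnt' -> identifier
Token 8: '%' -> operator
Token 9: '234' -> integer_literal
Total tokens: 9

9


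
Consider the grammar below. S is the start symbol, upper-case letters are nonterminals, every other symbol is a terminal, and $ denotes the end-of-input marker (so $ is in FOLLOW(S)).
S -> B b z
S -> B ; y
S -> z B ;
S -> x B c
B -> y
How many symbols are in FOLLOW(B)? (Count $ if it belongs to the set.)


S is the start symbol and does not occur in any rule body, so FOLLOW(S) = {$}.
Examining every occurrence of B in a rule body:
  S -> B b z : B is followed by terminal 'b' -> add 'b'
  S -> B ; y : B is followed by terminal ';' -> add ';'
  S -> z B ; : B is followed by terminal ';' -> add ';' (already in the set)
  S -> x B c : B is followed by terminal 'c' -> add 'c'
  B -> y : B does not occur in the body -> contributes nothing
FOLLOW(B) = {;, b, c}
Count: 3

3


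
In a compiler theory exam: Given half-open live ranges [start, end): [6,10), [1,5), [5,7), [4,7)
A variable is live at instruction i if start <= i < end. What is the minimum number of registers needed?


Live ranges:
  Var0: [6, 10)
  Var1: [1, 5)
  Var2: [5, 7)
  Var3: [4, 7)
Sweep-line events (position, delta, active):
  pos=1 start -> active=1
  pos=4 start -> active=2
  pos=5 end -> active=1
  pos=5 start -> active=2
  pos=6 start -> active=3
  pos=7 end -> active=2
  pos=7 end -> active=1
  pos=10 end -> active=0
Maximum simultaneous active: 3
Minimum registers needed: 3

3


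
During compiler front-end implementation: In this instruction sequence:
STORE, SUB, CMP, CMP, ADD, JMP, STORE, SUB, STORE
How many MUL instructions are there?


Scanning instruction sequence for MUL:
  Position 1: STORE
  Position 2: SUB
  Position 3: CMP
  Position 4: CMP
  Position 5: ADD
  Position 6: JMP
  Position 7: STORE
  Position 8: SUB
  Position 9: STORE
Matches at positions: []
Total MUL count: 0

0


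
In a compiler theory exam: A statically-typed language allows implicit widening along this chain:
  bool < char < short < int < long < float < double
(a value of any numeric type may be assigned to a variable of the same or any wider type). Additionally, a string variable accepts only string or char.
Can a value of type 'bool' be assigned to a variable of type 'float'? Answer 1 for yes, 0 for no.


Target variable type: float
Source value type: bool
Numeric ranks: bool=0, float=5
Widening allowed iff rank(source) <= rank(target): 0 <= 5? Yes
Result: 1

1


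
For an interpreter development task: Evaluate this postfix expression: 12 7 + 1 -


Processing tokens left to right:
Push 12, Push 7
Pop 12 and 7, compute 12 + 7 = 19, push 19
Push 1
Pop 19 and 1, compute 19 - 1 = 18, push 18
Stack result: 18

18


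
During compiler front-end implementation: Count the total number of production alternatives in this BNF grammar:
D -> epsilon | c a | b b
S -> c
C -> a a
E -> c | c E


Counting alternatives per rule:
  D: 3 alternative(s)
  S: 1 alternative(s)
  C: 1 alternative(s)
  E: 2 alternative(s)
Sum: 3 + 1 + 1 + 2 = 7

7


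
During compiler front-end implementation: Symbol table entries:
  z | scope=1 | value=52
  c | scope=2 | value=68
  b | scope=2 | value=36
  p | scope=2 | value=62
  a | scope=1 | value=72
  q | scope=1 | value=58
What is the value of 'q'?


Searching symbol table for 'q':
  z | scope=1 | value=52
  c | scope=2 | value=68
  b | scope=2 | value=36
  p | scope=2 | value=62
  a | scope=1 | value=72
  q | scope=1 | value=58 <- MATCH
Found 'q' at scope 1 with value 58

58


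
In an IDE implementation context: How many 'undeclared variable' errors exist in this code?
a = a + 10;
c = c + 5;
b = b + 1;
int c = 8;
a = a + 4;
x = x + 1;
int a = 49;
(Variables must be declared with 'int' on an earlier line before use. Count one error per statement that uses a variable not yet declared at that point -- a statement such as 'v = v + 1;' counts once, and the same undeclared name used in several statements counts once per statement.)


Scanning code line by line:
  Line 1: use 'a' -> ERROR (undeclared)
  Line 2: use 'c' -> ERROR (undeclared)
  Line 3: use 'b' -> ERROR (undeclared)
  Line 4: declare 'c' -> declared = ['c']
  Line 5: use 'a' -> ERROR (undeclared)
  Line 6: use 'x' -> ERROR (undeclared)
  Line 7: declare 'a' -> declared = ['a', 'c']
Total undeclared variable errors: 5

5


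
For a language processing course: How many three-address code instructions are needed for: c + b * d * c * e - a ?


Expression: c + b * d * c * e - a
Generating three-address code (respecting * over +/- precedence):
  Instruction 1: t1 = b * d
  Instruction 2: t2 = t1 * c
  Instruction 3: t3 = t2 * e
  Instruction 4: t4 = c + t3
  Instruction 5: t5 = t4 - a
Total instructions: 5

5


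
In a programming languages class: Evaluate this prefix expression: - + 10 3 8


Parsing prefix expression: - + 10 3 8
Step 1: Innermost operation '+ 10 3'
  10 + 3 = 13
Step 2: Outer operation '- [13] 8'
  13 - 8 = 5

5


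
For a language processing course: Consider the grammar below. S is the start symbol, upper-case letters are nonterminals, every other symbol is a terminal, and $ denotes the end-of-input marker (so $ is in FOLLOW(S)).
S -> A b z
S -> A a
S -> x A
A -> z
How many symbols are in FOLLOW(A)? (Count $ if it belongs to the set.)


S is the start symbol and does not occur in any rule body, so FOLLOW(S) = {$}.
Examining every occurrence of A in a rule body:
  S -> A b z : A is followed by terminal 'b' -> add 'b'
  S -> A a : A is followed by terminal 'a' -> add 'a'
  S -> x A : A is at the right end -> add FOLLOW(S) = {$}
  A -> z : A does not occur in the body -> contributes nothing
FOLLOW(A) = {a, b, $}
Count: 3

3


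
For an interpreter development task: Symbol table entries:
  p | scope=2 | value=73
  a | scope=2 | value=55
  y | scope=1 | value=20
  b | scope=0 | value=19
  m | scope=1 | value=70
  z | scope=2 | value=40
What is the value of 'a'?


Searching symbol table for 'a':
  p | scope=2 | value=73
  a | scope=2 | value=55 <- MATCH
  y | scope=1 | value=20
  b | scope=0 | value=19
  m | scope=1 | value=70
  z | scope=2 | value=40
Found 'a' at scope 2 with value 55

55


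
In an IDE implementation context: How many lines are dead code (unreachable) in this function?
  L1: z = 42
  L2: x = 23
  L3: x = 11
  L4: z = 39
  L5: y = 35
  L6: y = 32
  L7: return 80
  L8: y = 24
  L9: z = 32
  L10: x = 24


Analyzing control flow:
  L1: reachable (before return)
  L2: reachable (before return)
  L3: reachable (before return)
  L4: reachable (before return)
  L5: reachable (before return)
  L6: reachable (before return)
  L7: reachable (return statement)
  L8: DEAD (after return at L7)
  L9: DEAD (after return at L7)
  L10: DEAD (after return at L7)
Return at L7, total lines = 10
Dead lines: L8 through L10
Count: 3

3


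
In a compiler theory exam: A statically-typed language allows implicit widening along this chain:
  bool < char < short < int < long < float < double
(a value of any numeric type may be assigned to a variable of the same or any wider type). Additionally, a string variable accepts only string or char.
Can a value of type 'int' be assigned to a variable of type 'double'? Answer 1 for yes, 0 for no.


Target variable type: double
Source value type: int
Numeric ranks: int=3, double=6
Widening allowed iff rank(source) <= rank(target): 3 <= 6? Yes
Result: 1

1


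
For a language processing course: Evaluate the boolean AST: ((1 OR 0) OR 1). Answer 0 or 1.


Step 1: Evaluate inner node
  1 OR 0 = 1
Step 2: Evaluate root node
  1 OR 1 = 1

1


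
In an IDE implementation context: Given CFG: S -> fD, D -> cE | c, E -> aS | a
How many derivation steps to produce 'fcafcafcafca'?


Grammar: S -> fD, D -> cE | c, E -> aS | a
Deriving 'fcafcafcafca':
Step 1: S -> fD => fD
Step 2: D -> cE => fcE
Step 3: E -> aS => fcaS
Step 4: S -> fD => fcafD
Step 5: D -> cE => fcafcE
Step 6: E -> aS => fcafcaS
Step 7: S -> fD => fcafcafD
Step 8: D -> cE => fcafcafcE
Step 9: E -> aS => fcafcafcaS
Step 10: S -> fD => fcafcafcafD
Step 11: D -> cE => fcafcafcafcE
Step 12: E -> a => fcafcafcafca
Total derivation steps: 12

12


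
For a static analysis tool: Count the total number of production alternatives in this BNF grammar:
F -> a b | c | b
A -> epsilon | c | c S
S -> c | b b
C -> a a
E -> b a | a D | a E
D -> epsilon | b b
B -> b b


Counting alternatives per rule:
  F: 3 alternative(s)
  A: 3 alternative(s)
  S: 2 alternative(s)
  C: 1 alternative(s)
  E: 3 alternative(s)
  D: 2 alternative(s)
  B: 1 alternative(s)
Sum: 3 + 3 + 2 + 1 + 3 + 2 + 1 = 15

15


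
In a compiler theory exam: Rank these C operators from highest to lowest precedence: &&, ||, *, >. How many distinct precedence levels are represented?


Looking up precedence for each operator:
  && -> precedence 2
  || -> precedence 1
  * -> precedence 6
  > -> precedence 4
Sorted highest to lowest: *, >, &&, ||
Distinct precedence values: [6, 4, 2, 1]
Number of distinct levels: 4

4


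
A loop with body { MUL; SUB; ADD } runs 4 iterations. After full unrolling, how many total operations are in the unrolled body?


Loop body operations: MUL, SUB, ADD (3 ops per iteration)
Unrolling 4 iterations:
  Iteration 1: MUL, SUB, ADD (3 ops)
  Iteration 2: MUL, SUB, ADD (3 ops)
  Iteration 3: MUL, SUB, ADD (3 ops)
  Iteration 4: MUL, SUB, ADD (3 ops)
Total: 4 iterations * 3 ops/iter = 12 operations

12


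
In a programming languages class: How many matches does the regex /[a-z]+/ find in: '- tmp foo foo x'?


Pattern: /[a-z]+/ (identifiers)
Input: '- tmp foo foo x'
Scanning for matches:
  Match 1: 'tmp'
  Match 2: 'foo'
  Match 3: 'foo'
  Match 4: 'x'
Total matches: 4

4


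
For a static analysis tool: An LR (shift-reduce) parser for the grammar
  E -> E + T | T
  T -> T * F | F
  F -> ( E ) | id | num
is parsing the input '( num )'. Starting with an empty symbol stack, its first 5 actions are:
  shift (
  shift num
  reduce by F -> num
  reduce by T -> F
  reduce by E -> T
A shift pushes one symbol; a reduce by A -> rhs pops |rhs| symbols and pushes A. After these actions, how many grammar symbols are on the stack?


Tracking the symbol stack through each action:
  Action 1: shift '(' : push -> stack = [(] (size 1)
  Action 2: shift 'num' : push -> stack = [(, num] (size 2)
  Action 3: reduce by F -> num : pop 1, push F -> stack = [(, F] (size 2)
  Action 4: reduce by T -> F : pop 1, push T -> stack = [(, T] (size 2)
  Action 5: reduce by E -> T : pop 1, push E -> stack = [(, E] (size 2)
Final stack size: 2

2


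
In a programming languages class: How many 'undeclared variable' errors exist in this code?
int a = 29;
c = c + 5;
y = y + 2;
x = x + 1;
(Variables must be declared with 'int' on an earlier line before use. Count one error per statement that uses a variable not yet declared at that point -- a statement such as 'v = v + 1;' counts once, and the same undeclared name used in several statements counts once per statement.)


Scanning code line by line:
  Line 1: declare 'a' -> declared = ['a']
  Line 2: use 'c' -> ERROR (undeclared)
  Line 3: use 'y' -> ERROR (undeclared)
  Line 4: use 'x' -> ERROR (undeclared)
Total undeclared variable errors: 3

3


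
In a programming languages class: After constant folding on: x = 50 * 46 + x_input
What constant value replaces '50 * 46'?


Identifying constant sub-expression:
  Original: x = 50 * 46 + x_input
  50 and 46 are both compile-time constants
  Evaluating: 50 * 46 = 2300
  After folding: x = 2300 + x_input

2300


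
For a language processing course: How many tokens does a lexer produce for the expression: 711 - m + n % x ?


Scanning '711 - m + n % x'
Token 1: '711' -> integer_literal
Token 2: '-' -> operator
Token 3: 'm' -> identifier
Token 4: '+' -> operator
Token 5: 'n' -> identifier
Token 6: '%' -> operator
Token 7: 'x' -> identifier
Total tokens: 7

7


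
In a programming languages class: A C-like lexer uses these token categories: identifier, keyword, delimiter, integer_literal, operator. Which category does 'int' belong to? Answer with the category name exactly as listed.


Token: 'int'
Checking categories:
  identifier: no
  integer_literal: no
  operator: no
  keyword: YES
  delimiter: no
Category: keyword

keyword


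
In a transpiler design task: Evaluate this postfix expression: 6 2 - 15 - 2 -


Processing tokens left to right:
Push 6, Push 2
Pop 6 and 2, compute 6 - 2 = 4, push 4
Push 15
Pop 4 and 15, compute 4 - 15 = -11, push -11
Push 2
Pop -11 and 2, compute -11 - 2 = -13, push -13
Stack result: -13

-13


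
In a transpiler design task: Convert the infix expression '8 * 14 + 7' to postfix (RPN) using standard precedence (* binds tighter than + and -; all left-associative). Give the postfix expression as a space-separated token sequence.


Applying the shunting-yard algorithm:
  Operand 8 -> output
  Push '*' onto operator stack -> op-stack: [*]
  Operand 14 -> output
  See '+' (prec 1); top '*' (prec 2) >= it -> pop '*' to output
  Push '+' onto operator stack -> op-stack: [+]
  Operand 7 -> output
  End of input: pop '+' to output
Postfix result: 8 14 * 7 +

8 14 * 7 +


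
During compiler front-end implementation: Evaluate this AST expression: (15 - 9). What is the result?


Expression: (15 - 9)
Evaluating step by step:
  15 - 9 = 6
Result: 6

6


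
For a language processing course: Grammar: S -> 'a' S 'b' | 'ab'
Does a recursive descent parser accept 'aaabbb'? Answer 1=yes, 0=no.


Grammar accepts strings of the form a^n b^n (n >= 1)
Word: 'aaabbb'
Counting: 3 a's and 3 b's
Check: 3 == 3? Yes
Derivation (S -> aSb applied 2 time(s), then S -> ab): S => aSb => aaSbb => aaabbb
Accepted

1


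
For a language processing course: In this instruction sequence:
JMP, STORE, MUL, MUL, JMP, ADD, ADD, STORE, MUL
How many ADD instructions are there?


Scanning instruction sequence for ADD:
  Position 1: JMP
  Position 2: STORE
  Position 3: MUL
  Position 4: MUL
  Position 5: JMP
  Position 6: ADD <- MATCH
  Position 7: ADD <- MATCH
  Position 8: STORE
  Position 9: MUL
Matches at positions: [6, 7]
Total ADD count: 2

2


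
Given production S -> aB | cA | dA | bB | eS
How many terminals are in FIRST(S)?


Production: S -> aB | cA | dA | bB | eS
Examining each alternative for leading terminals:
  S -> aB : first terminal = 'a'
  S -> cA : first terminal = 'c'
  S -> dA : first terminal = 'd'
  S -> bB : first terminal = 'b'
  S -> eS : first terminal = 'e'
FIRST(S) = {a, b, c, d, e}
Count: 5

5


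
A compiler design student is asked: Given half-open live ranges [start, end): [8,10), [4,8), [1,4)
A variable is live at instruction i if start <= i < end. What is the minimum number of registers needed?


Live ranges:
  Var0: [8, 10)
  Var1: [4, 8)
  Var2: [1, 4)
Sweep-line events (position, delta, active):
  pos=1 start -> active=1
  pos=4 end -> active=0
  pos=4 start -> active=1
  pos=8 end -> active=0
  pos=8 start -> active=1
  pos=10 end -> active=0
Maximum simultaneous active: 1
Minimum registers needed: 1

1


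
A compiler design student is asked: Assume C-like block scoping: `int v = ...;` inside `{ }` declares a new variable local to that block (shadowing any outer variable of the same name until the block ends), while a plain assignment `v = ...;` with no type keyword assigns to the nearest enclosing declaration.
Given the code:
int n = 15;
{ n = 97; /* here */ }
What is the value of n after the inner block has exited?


Analyzing scoping rules:
Outer scope: declares n = 15
Inner block: 'n = 97;' has no type keyword, so it is an assignment to the outer n (no shadowing)
The assignment changed the outer variable itself, so the new value persists after the block -> 97
Result: 97

97


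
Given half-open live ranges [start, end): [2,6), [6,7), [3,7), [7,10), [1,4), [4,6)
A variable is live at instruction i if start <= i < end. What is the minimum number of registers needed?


Live ranges:
  Var0: [2, 6)
  Var1: [6, 7)
  Var2: [3, 7)
  Var3: [7, 10)
  Var4: [1, 4)
  Var5: [4, 6)
Sweep-line events (position, delta, active):
  pos=1 start -> active=1
  pos=2 start -> active=2
  pos=3 start -> active=3
  pos=4 end -> active=2
  pos=4 start -> active=3
  pos=6 end -> active=2
  pos=6 end -> active=1
  pos=6 start -> active=2
  pos=7 end -> active=1
  pos=7 end -> active=0
  pos=7 start -> active=1
  pos=10 end -> active=0
Maximum simultaneous active: 3
Minimum registers needed: 3

3


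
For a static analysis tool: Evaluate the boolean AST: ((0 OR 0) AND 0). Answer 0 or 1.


Step 1: Evaluate inner node
  0 OR 0 = 0
Step 2: Evaluate root node
  0 AND 0 = 0

0


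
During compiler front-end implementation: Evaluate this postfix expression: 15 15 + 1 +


Processing tokens left to right:
Push 15, Push 15
Pop 15 and 15, compute 15 + 15 = 30, push 30
Push 1
Pop 30 and 1, compute 30 + 1 = 31, push 31
Stack result: 31

31


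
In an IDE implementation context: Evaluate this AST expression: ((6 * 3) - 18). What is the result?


Expression: ((6 * 3) - 18)
Evaluating step by step:
  6 * 3 = 18
  18 - 18 = 0
Result: 0

0


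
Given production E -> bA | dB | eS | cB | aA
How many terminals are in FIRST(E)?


Production: E -> bA | dB | eS | cB | aA
Examining each alternative for leading terminals:
  E -> bA : first terminal = 'b'
  E -> dB : first terminal = 'd'
  E -> eS : first terminal = 'e'
  E -> cB : first terminal = 'c'
  E -> aA : first terminal = 'a'
FIRST(E) = {a, b, c, d, e}
Count: 5

5


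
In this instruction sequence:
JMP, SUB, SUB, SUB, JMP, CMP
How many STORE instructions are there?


Scanning instruction sequence for STORE:
  Position 1: JMP
  Position 2: SUB
  Position 3: SUB
  Position 4: SUB
  Position 5: JMP
  Position 6: CMP
Matches at positions: []
Total STORE count: 0

0


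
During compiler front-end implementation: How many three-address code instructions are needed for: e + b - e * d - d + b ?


Expression: e + b - e * d - d + b
Generating three-address code (respecting * over +/- precedence):
  Instruction 1: t1 = e * d
  Instruction 2: t2 = e + b
  Instruction 3: t3 = t2 - t1
  Instruction 4: t4 = t3 - d
  Instruction 5: t5 = t4 + b
Total instructions: 5

5
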